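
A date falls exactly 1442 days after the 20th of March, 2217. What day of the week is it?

First find the weekday of Mar 20, 2217. Doomsday rule: the anchor day for the 2200s is Friday. For year 17: 17÷12 = 1 r 5, and 5÷4 = 1, so 1+5+1 = 7.
Friday + 7 ≡ Friday — that's 2217's doomsday.
In March the doomsday date is Mar 14.
Mar 20 is 6 days after Mar 14; 6 mod 7 = 6, so Friday + 6 = Thursday.
1442 mod 7 = 0, so 1442 days after a Thursday is Thursday + 0 = Thursday.

Thursday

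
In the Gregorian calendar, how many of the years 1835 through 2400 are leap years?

138

Multiples of 4 in [1835,2400]: 142.
Of those, multiples of 100: 6 (not leap unless ÷400).
Multiples of 400: 2.
Leap years = 142 − 6 + 2 = 138.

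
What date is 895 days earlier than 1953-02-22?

September 11, 1950

−366 (one year; includes Feb 29, 1952) → Feb 22, 1952 (529 left).
−365 (one year) → Feb 22, 1951 (164 left).
−22 → Jan 31, 1951 (end of Jan, 31 days; 142 left).
−31 → Dec 31, 1950 (end of Dec, 31 days; 111 left).
−31 → Nov 30, 1950 (end of Nov, 30 days; 80 left).
−30 → Oct 31, 1950 (end of Oct, 31 days; 50 left).
−31 → Sep 30, 1950 (end of Sep, 30 days; 19 left).
−19 → Sep 11, 1950.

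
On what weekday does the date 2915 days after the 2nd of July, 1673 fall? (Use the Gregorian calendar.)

Wednesday

Jul 2, 1673 is a Sunday.
2915 mod 7 = 3, so 2915 days after a Sunday is Sunday + 3 = Wednesday.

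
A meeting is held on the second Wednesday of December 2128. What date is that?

December 1, 2128 is a Wednesday.
The first Wednesday is therefore December 1 (same day).
The second Wednesday is 1 + 1×7 = December 8.

December 8, 2128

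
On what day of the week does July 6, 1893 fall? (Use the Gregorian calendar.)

Doomsday rule: the anchor day for the 1800s is Friday. For year 93: 93÷12 = 7 r 9, and 9÷4 = 2, so 7+9+2 = 18.
Friday + 18 ≡ Tuesday — that's 1893's doomsday.
In July the doomsday date is Jul 11.
Jul 6 is 5 days before Jul 11; 5 mod 7 = 5, so Tuesday − 5 = Thursday.

Thursday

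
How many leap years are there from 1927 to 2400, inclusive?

Multiples of 4 in [1927,2400]: 119.
Of those, multiples of 100: 5 (not leap unless ÷400).
Multiples of 400: 2.
Leap years = 119 − 5 + 2 = 116.

116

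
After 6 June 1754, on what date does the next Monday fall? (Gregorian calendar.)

Jun 6, 1754 is a Thursday.
From Thursday to the next Monday is 4 days.
Jun 6, 1754 + 4 = Jun 10, 1754.

June 10, 1754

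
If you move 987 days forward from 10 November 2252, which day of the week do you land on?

First find the weekday of Nov 10, 2252. Doomsday rule: the anchor day for the 2200s is Friday. For year 52: 52÷12 = 4 r 4, and 4÷4 = 1, so 4+4+1 = 9.
Friday + 9 ≡ Sunday — that's 2252's doomsday.
In November the doomsday date is Nov 7.
Nov 10 is 3 days after Nov 7; 3 mod 7 = 3, so Sunday + 3 = Wednesday.
987 mod 7 = 0, so 987 days after a Wednesday is Wednesday + 0 = Wednesday.

Wednesday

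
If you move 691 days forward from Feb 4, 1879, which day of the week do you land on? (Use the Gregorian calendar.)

First find the weekday of Feb 4, 1879. Doomsday rule: the anchor day for the 1800s is Friday. For year 79: 79÷12 = 6 r 7, and 7÷4 = 1, so 6+7+1 = 14.
Friday + 14 ≡ Friday — that's 1879's doomsday.
In February the doomsday date is Feb 28 (1879 is not a leap year).
Feb 4 is 24 days before Feb 28; 24 mod 7 = 3, so Friday − 3 = Tuesday.
691 mod 7 = 5, so 691 days after a Tuesday is Tuesday + 5 = Sunday.

Sunday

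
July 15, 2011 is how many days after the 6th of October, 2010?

Oct 6, 2010 → Nov 6, 2010: 31 days (October has 31).
Nov 6, 2010 → Dec 6, 2010: 30 days (November has 30).
Dec 6, 2010 → Jan 6, 2011: 31 days (December has 31).
Jan 6, 2011 → Feb 6, 2011: 31 days (January has 31).
Feb 6, 2011 → Mar 6, 2011: 28 days (February has 28).
Mar 6, 2011 → Apr 6, 2011: 31 days (March has 31).
Apr 6, 2011 → May 6, 2011: 30 days (April has 30).
May 6, 2011 → Jun 6, 2011: 31 days (May has 31).
Jun 6, 2011 → Jul 6, 2011: 30 days (June has 30).
Jul 6, 2011 → Jul 15, 2011: 9 days.
Total: 282 days.

282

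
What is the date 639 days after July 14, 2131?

+366 (one year; includes Feb 29, 2132) → Jul 14, 2132 (273 left).
Jul has 31 days: +18 → Aug 1, 2132 (255 left).
Aug has 31 days: +31 → Sep 1, 2132 (224 left).
Sep has 30 days: +30 → Oct 1, 2132 (194 left).
Oct has 31 days: +31 → Nov 1, 2132 (163 left).
Nov has 30 days: +30 → Dec 1, 2132 (133 left).
Dec has 31 days: +31 → Jan 1, 2133 (102 left).
Jan has 31 days: +31 → Feb 1, 2133 (71 left).
Feb has 28 days: +28 → Mar 1, 2133 (43 left).
Mar has 31 days: +31 → Apr 1, 2133 (12 left).
+12 → Apr 13, 2133.

April 13, 2133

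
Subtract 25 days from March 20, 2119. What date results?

−20 → Feb 28, 2119 (end of Feb, 28 days; 5 left).
−5 → Feb 23, 2119.

February 23, 2119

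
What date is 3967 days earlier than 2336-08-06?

September 26, 2325

−366 (one year; includes Feb 29, 2336) → Aug 6, 2335 (3601 left).
−365 (one year) → Aug 6, 2334 (3236 left).
−365 (one year) → Aug 6, 2333 (2871 left).
−365 (one year) → Aug 6, 2332 (2506 left).
−366 (one year; includes Feb 29, 2332) → Aug 6, 2331 (2140 left).
−365 (one year) → Aug 6, 2330 (1775 left).
−365 (one year) → Aug 6, 2329 (1410 left).
−365 (one year) → Aug 6, 2328 (1045 left).
−366 (one year; includes Feb 29, 2328) → Aug 6, 2327 (679 left).
−365 (one year) → Aug 6, 2326 (314 left).
−6 → Jul 31, 2326 (end of Jul, 31 days; 308 left).
−31 → Jun 30, 2326 (end of Jun, 30 days; 277 left).
−30 → May 31, 2326 (end of May, 31 days; 247 left).
−31 → Apr 30, 2326 (end of Apr, 30 days; 216 left).
−30 → Mar 31, 2326 (end of Mar, 31 days; 186 left).
−31 → Feb 28, 2326 (end of Feb, 28 days; 155 left).
−28 → Jan 31, 2326 (end of Jan, 31 days; 127 left).
−31 → Dec 31, 2325 (end of Dec, 31 days; 96 left).
−31 → Nov 30, 2325 (end of Nov, 30 days; 65 left).
−30 → Oct 31, 2325 (end of Oct, 31 days; 35 left).
−31 → Sep 30, 2325 (end of Sep, 30 days; 4 left).
−4 → Sep 26, 2325.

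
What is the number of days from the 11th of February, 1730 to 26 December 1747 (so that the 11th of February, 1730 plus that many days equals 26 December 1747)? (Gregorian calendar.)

6527

Feb 11, 1730 → Feb 11, 1731: 365 days.
Feb 11, 1731 → Feb 11, 1732: 365 days.
Feb 11, 1732 → Feb 11, 1733: 366 days (Feb 29, 1732 is in that span).
Feb 11, 1733 → Feb 11, 1734: 365 days.
Feb 11, 1734 → Feb 11, 1735: 365 days.
Feb 11, 1735 → Feb 11, 1736: 365 days.
Feb 11, 1736 → Feb 11, 1737: 366 days (Feb 29, 1736 is in that span).
Feb 11, 1737 → Feb 11, 1738: 365 days.
Feb 11, 1738 → Feb 11, 1739: 365 days.
Feb 11, 1739 → Feb 11, 1740: 365 days.
Feb 11, 1740 → Feb 11, 1741: 366 days (Feb 29, 1740 is in that span).
Feb 11, 1741 → Feb 11, 1742: 365 days.
Feb 11, 1742 → Feb 11, 1743: 365 days.
Feb 11, 1743 → Feb 11, 1744: 365 days.
Feb 11, 1744 → Feb 11, 1745: 366 days (Feb 29, 1744 is in that span).
Feb 11, 1745 → Feb 11, 1746: 365 days.
Feb 11, 1746 → Feb 11, 1747: 365 days.
Feb 11, 1747 → Mar 11, 1747: 28 days (February has 28).
Mar 11, 1747 → Apr 11, 1747: 31 days (March has 31).
Apr 11, 1747 → May 11, 1747: 30 days (April has 30).
May 11, 1747 → Jun 11, 1747: 31 days (May has 31).
Jun 11, 1747 → Jul 11, 1747: 30 days (June has 30).
Jul 11, 1747 → Aug 11, 1747: 31 days (July has 31).
Aug 11, 1747 → Sep 11, 1747: 31 days (August has 31).
Sep 11, 1747 → Oct 11, 1747: 30 days (September has 30).
Oct 11, 1747 → Nov 11, 1747: 31 days (October has 31).
Nov 11, 1747 → Dec 11, 1747: 30 days (November has 30).
Dec 11, 1747 → Dec 26, 1747: 15 days.
Total: 6527 days.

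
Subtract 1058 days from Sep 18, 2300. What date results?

−365 (one year) → Sep 18, 2299 (693 left).
−365 (one year) → Sep 18, 2298 (328 left).
−18 → Aug 31, 2298 (end of Aug, 31 days; 310 left).
−31 → Jul 31, 2298 (end of Jul, 31 days; 279 left).
−31 → Jun 30, 2298 (end of Jun, 30 days; 248 left).
−30 → May 31, 2298 (end of May, 31 days; 218 left).
−31 → Apr 30, 2298 (end of Apr, 30 days; 187 left).
−30 → Mar 31, 2298 (end of Mar, 31 days; 157 left).
−31 → Feb 28, 2298 (end of Feb, 28 days; 126 left).
−28 → Jan 31, 2298 (end of Jan, 31 days; 98 left).
−31 → Dec 31, 2297 (end of Dec, 31 days; 67 left).
−31 → Nov 30, 2297 (end of Nov, 30 days; 36 left).
−30 → Oct 31, 2297 (end of Oct, 31 days; 6 left).
−6 → Oct 25, 2297.

October 25, 2297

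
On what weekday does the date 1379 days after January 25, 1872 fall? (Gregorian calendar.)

Jan 25, 1872 is a Thursday.
1379 mod 7 = 0, so 1379 days after a Thursday is Thursday + 0 = Thursday.

Thursday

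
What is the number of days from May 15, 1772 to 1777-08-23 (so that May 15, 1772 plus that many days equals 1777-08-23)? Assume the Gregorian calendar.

1926

May 15, 1772 → May 15, 1773: 365 days.
May 15, 1773 → May 15, 1774: 365 days.
May 15, 1774 → May 15, 1775: 365 days.
May 15, 1775 → May 15, 1776: 366 days (Feb 29, 1776 is in that span).
May 15, 1776 → May 15, 1777: 365 days.
May 15, 1777 → Jun 15, 1777: 31 days (May has 31).
Jun 15, 1777 → Jul 15, 1777: 30 days (June has 30).
Jul 15, 1777 → Aug 15, 1777: 31 days (July has 31).
Aug 15, 1777 → Aug 23, 1777: 8 days.
Total: 1926 days.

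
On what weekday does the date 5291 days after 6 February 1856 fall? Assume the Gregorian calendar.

Feb 6, 1856 is a Wednesday.
5291 mod 7 = 6, so 5291 days after a Wednesday is Wednesday + 6 = Tuesday.

Tuesday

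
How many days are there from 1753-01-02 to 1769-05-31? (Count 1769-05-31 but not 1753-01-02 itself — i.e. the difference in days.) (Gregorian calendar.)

5993

Jan 2, 1753 → Jan 2, 1754: 365 days.
Jan 2, 1754 → Jan 2, 1755: 365 days.
Jan 2, 1755 → Jan 2, 1756: 365 days.
Jan 2, 1756 → Jan 2, 1757: 366 days (Feb 29, 1756 is in that span).
Jan 2, 1757 → Jan 2, 1758: 365 days.
Jan 2, 1758 → Jan 2, 1759: 365 days.
Jan 2, 1759 → Jan 2, 1760: 365 days.
Jan 2, 1760 → Jan 2, 1761: 366 days (Feb 29, 1760 is in that span).
Jan 2, 1761 → Jan 2, 1762: 365 days.
Jan 2, 1762 → Jan 2, 1763: 365 days.
Jan 2, 1763 → Jan 2, 1764: 365 days.
Jan 2, 1764 → Jan 2, 1765: 366 days (Feb 29, 1764 is in that span).
Jan 2, 1765 → Jan 2, 1766: 365 days.
Jan 2, 1766 → Jan 2, 1767: 365 days.
Jan 2, 1767 → Jan 2, 1768: 365 days.
Jan 2, 1768 → Jan 2, 1769: 366 days (Feb 29, 1768 is in that span).
Jan 2, 1769 → Feb 2, 1769: 31 days (January has 31).
Feb 2, 1769 → Mar 2, 1769: 28 days (February has 28).
Mar 2, 1769 → Apr 2, 1769: 31 days (March has 31).
Apr 2, 1769 → May 2, 1769: 30 days (April has 30).
May 2, 1769 → May 31, 1769: 29 days.
Total: 5993 days.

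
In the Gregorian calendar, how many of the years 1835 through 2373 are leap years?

131

Multiples of 4 in [1835,2373]: 135.
Of those, multiples of 100: 5 (not leap unless ÷400).
Multiples of 400: 1.
Leap years = 135 − 5 + 1 = 131.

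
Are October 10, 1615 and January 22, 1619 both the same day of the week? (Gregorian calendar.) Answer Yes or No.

No

From Oct 10, 1615 to Jan 22, 1619 is 1200 days.
1200 mod 7 = 3, so they are different weekdays.
(Oct 10, 1615 is a Saturday; Jan 22, 1619 is a Tuesday.)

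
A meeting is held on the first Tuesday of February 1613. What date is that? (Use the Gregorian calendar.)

February 5, 1613

February 1, 1613 is a Friday.
The first Tuesday is therefore February 5 (4 days later).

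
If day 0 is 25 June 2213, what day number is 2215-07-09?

744

Jun 25, 2213 → Jun 25, 2214: 365 days.
Jun 25, 2214 → Jul 25, 2214: 30 days (June has 30).
Jul 25, 2214 → Aug 25, 2214: 31 days (July has 31).
Aug 25, 2214 → Sep 25, 2214: 31 days (August has 31).
Sep 25, 2214 → Oct 25, 2214: 30 days (September has 30).
Oct 25, 2214 → Nov 25, 2214: 31 days (October has 31).
Nov 25, 2214 → Dec 25, 2214: 30 days (November has 30).
Dec 25, 2214 → Jan 25, 2215: 31 days (December has 31).
Jan 25, 2215 → Feb 25, 2215: 31 days (January has 31).
Feb 25, 2215 → Mar 25, 2215: 28 days (February has 28).
Mar 25, 2215 → Apr 25, 2215: 31 days (March has 31).
Apr 25, 2215 → May 25, 2215: 30 days (April has 30).
May 25, 2215 → Jun 25, 2215: 31 days (May has 31).
Jun 25, 2215 → Jul 9, 2215: 14 days.
Total: 744 days.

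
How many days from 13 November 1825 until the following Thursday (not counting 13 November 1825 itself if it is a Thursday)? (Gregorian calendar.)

Nov 13, 1825 is a Sunday.
From Sunday to the next Thursday is 4 days.

4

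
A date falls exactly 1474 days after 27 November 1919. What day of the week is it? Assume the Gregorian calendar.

Monday

First find the weekday of Nov 27, 1919. Doomsday rule: the anchor day for the 1900s is Wednesday. For year 19: 19÷12 = 1 r 7, and 7÷4 = 1, so 1+7+1 = 9.
Wednesday + 9 ≡ Friday — that's 1919's doomsday.
In November the doomsday date is Nov 7.
Nov 27 is 20 days after Nov 7; 20 mod 7 = 6, so Friday + 6 = Thursday.
1474 mod 7 = 4, so 1474 days after a Thursday is Thursday + 4 = Monday.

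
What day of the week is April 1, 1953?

Wednesday

Doomsday rule: the anchor day for the 1900s is Wednesday. For year 53: 53÷12 = 4 r 5, and 5÷4 = 1, so 4+5+1 = 10.
Wednesday + 10 ≡ Saturday — that's 1953's doomsday.
In April the doomsday date is Apr 4.
Apr 1 is 3 days before Apr 4; 3 mod 7 = 3, so Saturday − 3 = Wednesday.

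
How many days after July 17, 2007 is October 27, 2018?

Jul 17, 2007 → Jul 17, 2008: 366 days (Feb 29, 2008 is in that span).
Jul 17, 2008 → Jul 17, 2009: 365 days.
Jul 17, 2009 → Jul 17, 2010: 365 days.
Jul 17, 2010 → Jul 17, 2011: 365 days.
Jul 17, 2011 → Jul 17, 2012: 366 days (Feb 29, 2012 is in that span).
Jul 17, 2012 → Jul 17, 2013: 365 days.
Jul 17, 2013 → Jul 17, 2014: 365 days.
Jul 17, 2014 → Jul 17, 2015: 365 days.
Jul 17, 2015 → Jul 17, 2016: 366 days (Feb 29, 2016 is in that span).
Jul 17, 2016 → Jul 17, 2017: 365 days.
Jul 17, 2017 → Jul 17, 2018: 365 days.
Jul 17, 2018 → Aug 17, 2018: 31 days (July has 31).
Aug 17, 2018 → Sep 17, 2018: 31 days (August has 31).
Sep 17, 2018 → Oct 17, 2018: 30 days (September has 30).
Oct 17, 2018 → Oct 27, 2018: 10 days.
Total: 4120 days.

4120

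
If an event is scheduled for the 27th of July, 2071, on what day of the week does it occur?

Monday

Doomsday rule: the anchor day for the 2000s is Tuesday. For year 71: 71÷12 = 5 r 11, and 11÷4 = 2, so 5+11+2 = 18.
Tuesday + 18 ≡ Saturday — that's 2071's doomsday.
In July the doomsday date is Jul 11.
Jul 27 is 16 days after Jul 11; 16 mod 7 = 2, so Saturday + 2 = Monday.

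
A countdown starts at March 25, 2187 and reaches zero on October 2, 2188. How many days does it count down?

557

Mar 25, 2187 → Mar 25, 2188: 366 days (Feb 29, 2188 is in that span).
Mar 25, 2188 → Apr 25, 2188: 31 days (March has 31).
Apr 25, 2188 → May 25, 2188: 30 days (April has 30).
May 25, 2188 → Jun 25, 2188: 31 days (May has 31).
Jun 25, 2188 → Jul 25, 2188: 30 days (June has 30).
Jul 25, 2188 → Aug 25, 2188: 31 days (July has 31).
Aug 25, 2188 → Sep 25, 2188: 31 days (August has 31).
Sep 25, 2188 → Oct 2, 2188: 7 days.
Total: 557 days.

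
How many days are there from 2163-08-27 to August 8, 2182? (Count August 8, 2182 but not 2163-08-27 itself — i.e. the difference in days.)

Aug 27, 2163 → Aug 27, 2164: 366 days (Feb 29, 2164 is in that span).
Aug 27, 2164 → Aug 27, 2165: 365 days.
Aug 27, 2165 → Aug 27, 2166: 365 days.
Aug 27, 2166 → Aug 27, 2167: 365 days.
Aug 27, 2167 → Aug 27, 2168: 366 days (Feb 29, 2168 is in that span).
Aug 27, 2168 → Aug 27, 2169: 365 days.
Aug 27, 2169 → Aug 27, 2170: 365 days.
Aug 27, 2170 → Aug 27, 2171: 365 days.
Aug 27, 2171 → Aug 27, 2172: 366 days (Feb 29, 2172 is in that span).
Aug 27, 2172 → Aug 27, 2173: 365 days.
Aug 27, 2173 → Aug 27, 2174: 365 days.
Aug 27, 2174 → Aug 27, 2175: 365 days.
Aug 27, 2175 → Aug 27, 2176: 366 days (Feb 29, 2176 is in that span).
Aug 27, 2176 → Aug 27, 2177: 365 days.
Aug 27, 2177 → Aug 27, 2178: 365 days.
Aug 27, 2178 → Aug 27, 2179: 365 days.
Aug 27, 2179 → Aug 27, 2180: 366 days (Feb 29, 2180 is in that span).
Aug 27, 2180 → Aug 27, 2181: 365 days.
Aug 27, 2181 → Sep 27, 2181: 31 days (August has 31).
Sep 27, 2181 → Oct 27, 2181: 30 days (September has 30).
Oct 27, 2181 → Nov 27, 2181: 31 days (October has 31).
Nov 27, 2181 → Dec 27, 2181: 30 days (November has 30).
Dec 27, 2181 → Jan 27, 2182: 31 days (December has 31).
Jan 27, 2182 → Feb 27, 2182: 31 days (January has 31).
Feb 27, 2182 → Mar 27, 2182: 28 days (February has 28).
Mar 27, 2182 → Apr 27, 2182: 31 days (March has 31).
Apr 27, 2182 → May 27, 2182: 30 days (April has 30).
May 27, 2182 → Jun 27, 2182: 31 days (May has 31).
Jun 27, 2182 → Jul 27, 2182: 30 days (June has 30).
Jul 27, 2182 → Aug 8, 2182: 12 days.
Total: 6921 days.

6921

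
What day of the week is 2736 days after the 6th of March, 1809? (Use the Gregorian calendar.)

Mar 6, 1809 is a Monday.
2736 mod 7 = 6, so 2736 days after a Monday is Monday + 6 = Sunday.

Sunday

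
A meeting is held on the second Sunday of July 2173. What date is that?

July 11, 2173

July 1, 2173 is a Thursday.
The first Sunday is therefore July 4 (3 days later).
The second Sunday is 4 + 1×7 = July 11.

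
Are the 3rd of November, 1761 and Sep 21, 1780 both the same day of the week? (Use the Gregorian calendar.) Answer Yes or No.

From Nov 3, 1761 to Sep 21, 1780 is 6897 days.
6897 mod 7 = 2, so they are different weekdays.
(Nov 3, 1761 is a Tuesday; Sep 21, 1780 is a Thursday.)

No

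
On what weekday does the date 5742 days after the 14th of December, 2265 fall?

First find the weekday of Dec 14, 2265. Doomsday rule: the anchor day for the 2200s is Friday. For year 65: 65÷12 = 5 r 5, and 5÷4 = 1, so 5+5+1 = 11.
Friday + 11 ≡ Tuesday — that's 2265's doomsday.
In December the doomsday date is Dec 12.
Dec 14 is 2 days after Dec 12; 2 mod 7 = 2, so Tuesday + 2 = Thursday.
5742 mod 7 = 2, so 5742 days after a Thursday is Thursday + 2 = Saturday.

Saturday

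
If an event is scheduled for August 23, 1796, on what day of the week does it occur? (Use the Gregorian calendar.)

Tuesday

Doomsday rule: the anchor day for the 1700s is Sunday. For year 96: 96÷12 = 8 r 0, and 0÷4 = 0, so 8+0+0 = 8.
Sunday + 8 ≡ Monday — that's 1796's doomsday.
In August the doomsday date is Aug 8.
Aug 23 is 15 days after Aug 8; 15 mod 7 = 1, so Monday + 1 = Tuesday.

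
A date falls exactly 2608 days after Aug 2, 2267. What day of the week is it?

Aug 2, 2267 is a Friday.
2608 mod 7 = 4, so 2608 days after a Friday is Friday + 4 = Tuesday.

Tuesday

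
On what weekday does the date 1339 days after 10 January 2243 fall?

Thursday

First find the weekday of Jan 10, 2243. Doomsday rule: the anchor day for the 2200s is Friday. For year 43: 43÷12 = 3 r 7, and 7÷4 = 1, so 3+7+1 = 11.
Friday + 11 ≡ Tuesday — that's 2243's doomsday.
In January the doomsday date is Jan 3 (2243 is not a leap year).
Jan 10 is 7 days after Jan 3; 7 mod 7 = 0, so Tuesday + 0 = Tuesday.
1339 mod 7 = 2, so 1339 days after a Tuesday is Tuesday + 2 = Thursday.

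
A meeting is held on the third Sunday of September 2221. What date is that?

September 1, 2221 is a Saturday.
The first Sunday is therefore September 2 (1 days later).
The third Sunday is 2 + 2×7 = September 16.

September 16, 2221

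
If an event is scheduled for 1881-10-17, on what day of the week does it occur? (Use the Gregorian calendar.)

Doomsday rule: the anchor day for the 1800s is Friday. For year 81: 81÷12 = 6 r 9, and 9÷4 = 2, so 6+9+2 = 17.
Friday + 17 ≡ Monday — that's 1881's doomsday.
In October the doomsday date is Oct 10.
Oct 17 is 7 days after Oct 10; 7 mod 7 = 0, so Monday + 0 = Monday.

Monday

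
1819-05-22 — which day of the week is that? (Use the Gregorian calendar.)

Saturday

Doomsday rule: the anchor day for the 1800s is Friday. For year 19: 19÷12 = 1 r 7, and 7÷4 = 1, so 1+7+1 = 9.
Friday + 9 ≡ Sunday — that's 1819's doomsday.
In May the doomsday date is May 9.
May 22 is 13 days after May 9; 13 mod 7 = 6, so Sunday + 6 = Saturday.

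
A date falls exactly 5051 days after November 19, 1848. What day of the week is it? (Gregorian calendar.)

Thursday

Nov 19, 1848 is a Sunday.
5051 mod 7 = 4, so 5051 days after a Sunday is Sunday + 4 = Thursday.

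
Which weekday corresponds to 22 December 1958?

January 1, 1958 is a Wednesday.
Jan 1, 1958 → Feb 1, 1958: 31 days (January has 31).
Feb 1, 1958 → Mar 1, 1958: 28 days (February has 28).
Mar 1, 1958 → Apr 1, 1958: 31 days (March has 31).
Apr 1, 1958 → May 1, 1958: 30 days (April has 30).
May 1, 1958 → Jun 1, 1958: 31 days (May has 31).
Jun 1, 1958 → Jul 1, 1958: 30 days (June has 30).
Jul 1, 1958 → Aug 1, 1958: 31 days (July has 31).
Aug 1, 1958 → Sep 1, 1958: 31 days (August has 31).
Sep 1, 1958 → Oct 1, 1958: 30 days (September has 30).
Oct 1, 1958 → Nov 1, 1958: 31 days (October has 31).
Nov 1, 1958 → Dec 1, 1958: 30 days (November has 30).
Dec 1, 1958 → Dec 22, 1958: 21 days.
Total: 355 days.
355 mod 7 = 5, so Wednesday + 5 = Monday.

Monday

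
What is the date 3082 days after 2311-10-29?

April 6, 2320

+366 (one year; includes Feb 29, 2312) → Oct 29, 2312 (2716 left).
+365 (one year) → Oct 29, 2313 (2351 left).
+365 (one year) → Oct 29, 2314 (1986 left).
+365 (one year) → Oct 29, 2315 (1621 left).
+366 (one year; includes Feb 29, 2316) → Oct 29, 2316 (1255 left).
+365 (one year) → Oct 29, 2317 (890 left).
+365 (one year) → Oct 29, 2318 (525 left).
+365 (one year) → Oct 29, 2319 (160 left).
Oct has 31 days: +3 → Nov 1, 2319 (157 left).
Nov has 30 days: +30 → Dec 1, 2319 (127 left).
Dec has 31 days: +31 → Jan 1, 2320 (96 left).
Jan has 31 days: +31 → Feb 1, 2320 (65 left).
Feb has 29 days: +29 → Mar 1, 2320 (36 left).
Mar has 31 days: +31 → Apr 1, 2320 (5 left).
+5 → Apr 6, 2320.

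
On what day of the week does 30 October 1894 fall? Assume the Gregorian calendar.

Tuesday

Doomsday rule: the anchor day for the 1800s is Friday. For year 94: 94÷12 = 7 r 10, and 10÷4 = 2, so 7+10+2 = 19.
Friday + 19 ≡ Wednesday — that's 1894's doomsday.
In October the doomsday date is Oct 10.
Oct 30 is 20 days after Oct 10; 20 mod 7 = 6, so Wednesday + 6 = Tuesday.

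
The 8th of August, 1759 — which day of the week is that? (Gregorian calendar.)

Doomsday rule: the anchor day for the 1700s is Sunday. For year 59: 59÷12 = 4 r 11, and 11÷4 = 2, so 4+11+2 = 17.
Sunday + 17 ≡ Wednesday — that's 1759's doomsday.
In August the doomsday date is Aug 8.
Aug 8 is the doomsday itself: Wednesday.

Wednesday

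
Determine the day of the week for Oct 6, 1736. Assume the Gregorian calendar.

Saturday

Doomsday rule: the anchor day for the 1700s is Sunday. For year 36: 36÷12 = 3 r 0, and 0÷4 = 0, so 3+0+0 = 3.
Sunday + 3 ≡ Wednesday — that's 1736's doomsday.
In October the doomsday date is Oct 10.
Oct 6 is 4 days before Oct 10; 4 mod 7 = 4, so Wednesday − 4 = Saturday.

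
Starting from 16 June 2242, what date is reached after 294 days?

Jun has 30 days: +15 → Jul 1, 2242 (279 left).
Jul has 31 days: +31 → Aug 1, 2242 (248 left).
Aug has 31 days: +31 → Sep 1, 2242 (217 left).
Sep has 30 days: +30 → Oct 1, 2242 (187 left).
Oct has 31 days: +31 → Nov 1, 2242 (156 left).
Nov has 30 days: +30 → Dec 1, 2242 (126 left).
Dec has 31 days: +31 → Jan 1, 2243 (95 left).
Jan has 31 days: +31 → Feb 1, 2243 (64 left).
Feb has 28 days: +28 → Mar 1, 2243 (36 left).
Mar has 31 days: +31 → Apr 1, 2243 (5 left).
+5 → Apr 6, 2243.

April 6, 2243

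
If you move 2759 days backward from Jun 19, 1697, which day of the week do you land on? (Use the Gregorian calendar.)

Jun 19, 1697 is a Wednesday.
2759 mod 7 = 1, so 2759 days before a Wednesday is Wednesday − 1 = Tuesday.

Tuesday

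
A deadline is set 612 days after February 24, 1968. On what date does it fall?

October 28, 1969

+366 (one year; includes Feb 29, 1968) → Feb 24, 1969 (246 left).
Feb has 28 days: +5 → Mar 1, 1969 (241 left).
Mar has 31 days: +31 → Apr 1, 1969 (210 left).
Apr has 30 days: +30 → May 1, 1969 (180 left).
May has 31 days: +31 → Jun 1, 1969 (149 left).
Jun has 30 days: +30 → Jul 1, 1969 (119 left).
Jul has 31 days: +31 → Aug 1, 1969 (88 left).
Aug has 31 days: +31 → Sep 1, 1969 (57 left).
Sep has 30 days: +30 → Oct 1, 1969 (27 left).
+27 → Oct 28, 1969.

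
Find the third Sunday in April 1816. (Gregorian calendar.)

April 21, 1816

April 1, 1816 is a Monday.
The first Sunday is therefore April 7 (6 days later).
The third Sunday is 7 + 2×7 = April 21.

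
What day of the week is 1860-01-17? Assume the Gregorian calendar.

Doomsday rule: the anchor day for the 1800s is Friday. For year 60: 60÷12 = 5 r 0, and 0÷4 = 0, so 5+0+0 = 5.
Friday + 5 ≡ Wednesday — that's 1860's doomsday.
In January the doomsday date is Jan 4 (1860 is a leap year (divisible by 4)).
Jan 17 is 13 days after Jan 4; 13 mod 7 = 6, so Wednesday + 6 = Tuesday.

Tuesday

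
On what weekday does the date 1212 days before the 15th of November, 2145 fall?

First find the weekday of Nov 15, 2145. Doomsday rule: the anchor day for the 2100s is Sunday. For year 45: 45÷12 = 3 r 9, and 9÷4 = 2, so 3+9+2 = 14.
Sunday + 14 ≡ Sunday — that's 2145's doomsday.
In November the doomsday date is Nov 7.
Nov 15 is 8 days after Nov 7; 8 mod 7 = 1, so Sunday + 1 = Monday.
1212 mod 7 = 1, so 1212 days before a Monday is Monday − 1 = Sunday.

Sunday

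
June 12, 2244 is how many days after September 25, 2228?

Sep 25, 2228 → Sep 25, 2229: 365 days.
Sep 25, 2229 → Sep 25, 2230: 365 days.
Sep 25, 2230 → Sep 25, 2231: 365 days.
Sep 25, 2231 → Sep 25, 2232: 366 days (Feb 29, 2232 is in that span).
Sep 25, 2232 → Sep 25, 2233: 365 days.
Sep 25, 2233 → Sep 25, 2234: 365 days.
Sep 25, 2234 → Sep 25, 2235: 365 days.
Sep 25, 2235 → Sep 25, 2236: 366 days (Feb 29, 2236 is in that span).
Sep 25, 2236 → Sep 25, 2237: 365 days.
Sep 25, 2237 → Sep 25, 2238: 365 days.
Sep 25, 2238 → Sep 25, 2239: 365 days.
Sep 25, 2239 → Sep 25, 2240: 366 days (Feb 29, 2240 is in that span).
Sep 25, 2240 → Sep 25, 2241: 365 days.
Sep 25, 2241 → Sep 25, 2242: 365 days.
Sep 25, 2242 → Sep 25, 2243: 365 days.
Sep 25, 2243 → Oct 25, 2243: 30 days (September has 30).
Oct 25, 2243 → Nov 25, 2243: 31 days (October has 31).
Nov 25, 2243 → Dec 25, 2243: 30 days (November has 30).
Dec 25, 2243 → Jan 25, 2244: 31 days (December has 31).
Jan 25, 2244 → Feb 25, 2244: 31 days (January has 31).
Feb 25, 2244 → Mar 25, 2244: 29 days (February has 29).
Mar 25, 2244 → Apr 25, 2244: 31 days (March has 31).
Apr 25, 2244 → May 25, 2244: 30 days (April has 30).
May 25, 2244 → Jun 12, 2244: 18 days.
Total: 5739 days.

5739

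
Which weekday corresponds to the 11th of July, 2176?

Doomsday rule: the anchor day for the 2100s is Sunday. For year 76: 76÷12 = 6 r 4, and 4÷4 = 1, so 6+4+1 = 11.
Sunday + 11 ≡ Thursday — that's 2176's doomsday.
In July the doomsday date is Jul 11.
Jul 11 is the doomsday itself: Thursday.

Thursday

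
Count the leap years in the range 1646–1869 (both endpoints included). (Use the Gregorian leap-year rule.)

Multiples of 4 in [1646,1869]: 56.
Of those, multiples of 100: 2 (not leap unless ÷400).
Multiples of 400: 0.
Leap years = 56 − 2 + 0 = 54.

54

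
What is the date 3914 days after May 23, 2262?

February 8, 2273

+365 (one year) → May 23, 2263 (3549 left).
+366 (one year; includes Feb 29, 2264) → May 23, 2264 (3183 left).
+365 (one year) → May 23, 2265 (2818 left).
+365 (one year) → May 23, 2266 (2453 left).
+365 (one year) → May 23, 2267 (2088 left).
+366 (one year; includes Feb 29, 2268) → May 23, 2268 (1722 left).
+365 (one year) → May 23, 2269 (1357 left).
+365 (one year) → May 23, 2270 (992 left).
+365 (one year) → May 23, 2271 (627 left).
+366 (one year; includes Feb 29, 2272) → May 23, 2272 (261 left).
May has 31 days: +9 → Jun 1, 2272 (252 left).
Jun has 30 days: +30 → Jul 1, 2272 (222 left).
Jul has 31 days: +31 → Aug 1, 2272 (191 left).
Aug has 31 days: +31 → Sep 1, 2272 (160 left).
Sep has 30 days: +30 → Oct 1, 2272 (130 left).
Oct has 31 days: +31 → Nov 1, 2272 (99 left).
Nov has 30 days: +30 → Dec 1, 2272 (69 left).
Dec has 31 days: +31 → Jan 1, 2273 (38 left).
Jan has 31 days: +31 → Feb 1, 2273 (7 left).
+7 → Feb 8, 2273.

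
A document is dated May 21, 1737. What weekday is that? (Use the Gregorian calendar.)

Tuesday

Doomsday rule: the anchor day for the 1700s is Sunday. For year 37: 37÷12 = 3 r 1, and 1÷4 = 0, so 3+1+0 = 4.
Sunday + 4 ≡ Thursday — that's 1737's doomsday.
In May the doomsday date is May 9.
May 21 is 12 days after May 9; 12 mod 7 = 5, so Thursday + 5 = Tuesday.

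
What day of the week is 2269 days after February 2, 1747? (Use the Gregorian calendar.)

First find the weekday of Feb 2, 1747. Doomsday rule: the anchor day for the 1700s is Sunday. For year 47: 47÷12 = 3 r 11, and 11÷4 = 2, so 3+11+2 = 16.
Sunday + 16 ≡ Tuesday — that's 1747's doomsday.
In February the doomsday date is Feb 28 (1747 is not a leap year).
Feb 2 is 26 days before Feb 28; 26 mod 7 = 5, so Tuesday − 5 = Thursday.
2269 mod 7 = 1, so 2269 days after a Thursday is Thursday + 1 = Friday.

Friday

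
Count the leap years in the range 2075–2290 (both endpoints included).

52

Multiples of 4 in [2075,2290]: 54.
Of those, multiples of 100: 2 (not leap unless ÷400).
Multiples of 400: 0.
Leap years = 54 − 2 + 0 = 52.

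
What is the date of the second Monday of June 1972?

June 12, 1972

June 1, 1972 is a Thursday.
The first Monday is therefore June 5 (4 days later).
The second Monday is 5 + 1×7 = June 12.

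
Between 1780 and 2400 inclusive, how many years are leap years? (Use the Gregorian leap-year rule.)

Multiples of 4 in [1780,2400]: 156.
Of those, multiples of 100: 7 (not leap unless ÷400).
Multiples of 400: 2.
Leap years = 156 − 7 + 2 = 151.

151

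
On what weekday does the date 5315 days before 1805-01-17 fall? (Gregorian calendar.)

Tuesday

First find the weekday of Jan 17, 1805. Doomsday rule: the anchor day for the 1800s is Friday. For year 05: 5÷12 = 0 r 5, and 5÷4 = 1, so 0+5+1 = 6.
Friday + 6 ≡ Thursday — that's 1805's doomsday.
In January the doomsday date is Jan 3 (1805 is not a leap year).
Jan 17 is 14 days after Jan 3; 14 mod 7 = 0, so Thursday + 0 = Thursday.
5315 mod 7 = 2, so 5315 days before a Thursday is Thursday − 2 = Tuesday.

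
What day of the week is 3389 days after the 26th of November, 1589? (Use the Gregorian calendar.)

Monday

Nov 26, 1589 is a Sunday.
3389 mod 7 = 1, so 3389 days after a Sunday is Sunday + 1 = Monday.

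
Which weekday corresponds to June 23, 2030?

Sunday

Doomsday rule: the anchor day for the 2000s is Tuesday. For year 30: 30÷12 = 2 r 6, and 6÷4 = 1, so 2+6+1 = 9.
Tuesday + 9 ≡ Thursday — that's 2030's doomsday.
In June the doomsday date is Jun 6.
Jun 23 is 17 days after Jun 6; 17 mod 7 = 3, so Thursday + 3 = Sunday.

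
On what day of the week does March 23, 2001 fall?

January 1, 2001 is a Monday.
Jan 1, 2001 → Feb 1, 2001: 31 days (January has 31).
Feb 1, 2001 → Mar 1, 2001: 28 days (February has 28).
Mar 1, 2001 → Mar 23, 2001: 22 days.
Total: 81 days.
81 mod 7 = 4, so Monday + 4 = Friday.

Friday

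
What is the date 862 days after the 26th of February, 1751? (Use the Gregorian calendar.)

+365 (one year) → Feb 26, 1752 (497 left).
+366 (one year; includes Feb 29, 1752) → Feb 26, 1753 (131 left).
Feb has 28 days: +3 → Mar 1, 1753 (128 left).
Mar has 31 days: +31 → Apr 1, 1753 (97 left).
Apr has 30 days: +30 → May 1, 1753 (67 left).
May has 31 days: +31 → Jun 1, 1753 (36 left).
Jun has 30 days: +30 → Jul 1, 1753 (6 left).
+6 → Jul 7, 1753.

July 7, 1753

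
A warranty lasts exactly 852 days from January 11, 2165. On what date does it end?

+365 (one year) → Jan 11, 2166 (487 left).
+365 (one year) → Jan 11, 2167 (122 left).
Jan has 31 days: +21 → Feb 1, 2167 (101 left).
Feb has 28 days: +28 → Mar 1, 2167 (73 left).
Mar has 31 days: +31 → Apr 1, 2167 (42 left).
Apr has 30 days: +30 → May 1, 2167 (12 left).
+12 → May 13, 2167.

May 13, 2167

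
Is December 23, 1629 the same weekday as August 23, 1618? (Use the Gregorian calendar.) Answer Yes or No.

From Aug 23, 1618 to Dec 23, 1629 is 4140 days.
4140 mod 7 = 3, so they are different weekdays.
(Aug 23, 1618 is a Thursday; Dec 23, 1629 is a Sunday.)

No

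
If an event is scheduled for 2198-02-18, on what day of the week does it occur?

Doomsday rule: the anchor day for the 2100s is Sunday. For year 98: 98÷12 = 8 r 2, and 2÷4 = 0, so 8+2+0 = 10.
Sunday + 10 ≡ Wednesday — that's 2198's doomsday.
In February the doomsday date is Feb 28 (2198 is not a leap year).
Feb 18 is 10 days before Feb 28; 10 mod 7 = 3, so Wednesday − 3 = Sunday.

Sunday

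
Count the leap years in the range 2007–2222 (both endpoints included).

Multiples of 4 in [2007,2222]: 54.
Of those, multiples of 100: 2 (not leap unless ÷400).
Multiples of 400: 0.
Leap years = 54 − 2 + 0 = 52.

52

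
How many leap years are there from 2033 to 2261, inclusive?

Multiples of 4 in [2033,2261]: 57.
Of those, multiples of 100: 2 (not leap unless ÷400).
Multiples of 400: 0.
Leap years = 57 − 2 + 0 = 55.

55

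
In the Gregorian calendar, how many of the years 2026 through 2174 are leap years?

36

Multiples of 4 in [2026,2174]: 37.
Of those, multiples of 100: 1 (not leap unless ÷400).
Multiples of 400: 0.
Leap years = 37 − 1 + 0 = 36.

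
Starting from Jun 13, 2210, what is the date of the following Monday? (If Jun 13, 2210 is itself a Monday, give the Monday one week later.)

Jun 13, 2210 is a Wednesday.
From Wednesday to the next Monday is 5 days.
Jun 13, 2210 + 5 = Jun 18, 2210.

June 18, 2210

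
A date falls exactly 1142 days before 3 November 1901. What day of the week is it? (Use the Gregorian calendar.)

First find the weekday of Nov 3, 1901. Doomsday rule: the anchor day for the 1900s is Wednesday. For year 01: 1÷12 = 0 r 1, and 1÷4 = 0, so 0+1+0 = 1.
Wednesday + 1 ≡ Thursday — that's 1901's doomsday.
In November the doomsday date is Nov 7.
Nov 3 is 4 days before Nov 7; 4 mod 7 = 4, so Thursday − 4 = Sunday.
1142 mod 7 = 1, so 1142 days before a Sunday is Sunday − 1 = Saturday.

Saturday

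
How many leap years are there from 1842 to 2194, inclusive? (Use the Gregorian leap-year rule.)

86

Multiples of 4 in [1842,2194]: 88.
Of those, multiples of 100: 3 (not leap unless ÷400).
Multiples of 400: 1.
Leap years = 88 − 3 + 1 = 86.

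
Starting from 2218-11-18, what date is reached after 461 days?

February 22, 2220

+365 (one year) → Nov 18, 2219 (96 left).
Nov has 30 days: +13 → Dec 1, 2219 (83 left).
Dec has 31 days: +31 → Jan 1, 2220 (52 left).
Jan has 31 days: +31 → Feb 1, 2220 (21 left).
+21 → Feb 22, 2220.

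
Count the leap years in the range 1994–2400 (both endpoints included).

99

Multiples of 4 in [1994,2400]: 102.
Of those, multiples of 100: 5 (not leap unless ÷400).
Multiples of 400: 2.
Leap years = 102 − 5 + 2 = 99.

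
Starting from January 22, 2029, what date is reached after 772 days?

+365 (one year) → Jan 22, 2030 (407 left).
+365 (one year) → Jan 22, 2031 (42 left).
Jan has 31 days: +10 → Feb 1, 2031 (32 left).
Feb has 28 days: +28 → Mar 1, 2031 (4 left).
+4 → Mar 5, 2031.

March 5, 2031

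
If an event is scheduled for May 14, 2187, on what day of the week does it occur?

Monday

Doomsday rule: the anchor day for the 2100s is Sunday. For year 87: 87÷12 = 7 r 3, and 3÷4 = 0, so 7+3+0 = 10.
Sunday + 10 ≡ Wednesday — that's 2187's doomsday.
In May the doomsday date is May 9.
May 14 is 5 days after May 9; 5 mod 7 = 5, so Wednesday + 5 = Monday.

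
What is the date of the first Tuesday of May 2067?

May 3, 2067

May 1, 2067 is a Sunday.
The first Tuesday is therefore May 3 (2 days later).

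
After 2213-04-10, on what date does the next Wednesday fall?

Apr 10, 2213 is a Saturday.
From Saturday to the next Wednesday is 4 days.
Apr 10, 2213 + 4 = Apr 14, 2213.

April 14, 2213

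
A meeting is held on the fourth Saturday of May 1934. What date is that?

May 26, 1934

May 1, 1934 is a Tuesday.
The first Saturday is therefore May 5 (4 days later).
The fourth Saturday is 5 + 3×7 = May 26.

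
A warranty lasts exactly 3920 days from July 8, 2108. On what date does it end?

+365 (one year) → Jul 8, 2109 (3555 left).
+365 (one year) → Jul 8, 2110 (3190 left).
+365 (one year) → Jul 8, 2111 (2825 left).
+366 (one year; includes Feb 29, 2112) → Jul 8, 2112 (2459 left).
+365 (one year) → Jul 8, 2113 (2094 left).
+365 (one year) → Jul 8, 2114 (1729 left).
+365 (one year) → Jul 8, 2115 (1364 left).
+366 (one year; includes Feb 29, 2116) → Jul 8, 2116 (998 left).
+365 (one year) → Jul 8, 2117 (633 left).
+365 (one year) → Jul 8, 2118 (268 left).
Jul has 31 days: +24 → Aug 1, 2118 (244 left).
Aug has 31 days: +31 → Sep 1, 2118 (213 left).
Sep has 30 days: +30 → Oct 1, 2118 (183 left).
Oct has 31 days: +31 → Nov 1, 2118 (152 left).
Nov has 30 days: +30 → Dec 1, 2118 (122 left).
Dec has 31 days: +31 → Jan 1, 2119 (91 left).
Jan has 31 days: +31 → Feb 1, 2119 (60 left).
Feb has 28 days: +28 → Mar 1, 2119 (32 left).
Mar has 31 days: +31 → Apr 1, 2119 (1 left).
+1 → Apr 2, 2119.

April 2, 2119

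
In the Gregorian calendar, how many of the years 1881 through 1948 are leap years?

16

Multiples of 4 in [1881,1948]: 17.
Of those, multiples of 100: 1 (not leap unless ÷400).
Multiples of 400: 0.
Leap years = 17 − 1 + 0 = 16.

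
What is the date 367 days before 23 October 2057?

October 21, 2056

−23 → Sep 30, 2057 (end of Sep, 30 days; 344 left).
−30 → Aug 31, 2057 (end of Aug, 31 days; 314 left).
−31 → Jul 31, 2057 (end of Jul, 31 days; 283 left).
−31 → Jun 30, 2057 (end of Jun, 30 days; 252 left).
−30 → May 31, 2057 (end of May, 31 days; 222 left).
−31 → Apr 30, 2057 (end of Apr, 30 days; 191 left).
−30 → Mar 31, 2057 (end of Mar, 31 days; 161 left).
−31 → Feb 28, 2057 (end of Feb, 28 days; 130 left).
−28 → Jan 31, 2057 (end of Jan, 31 days; 102 left).
−31 → Dec 31, 2056 (end of Dec, 31 days; 71 left).
−31 → Nov 30, 2056 (end of Nov, 30 days; 40 left).
−30 → Oct 31, 2056 (end of Oct, 31 days; 10 left).
−10 → Oct 21, 2056.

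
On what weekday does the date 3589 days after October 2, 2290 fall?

Oct 2, 2290 is a Thursday.
3589 mod 7 = 5, so 3589 days after a Thursday is Thursday + 5 = Tuesday.

Tuesday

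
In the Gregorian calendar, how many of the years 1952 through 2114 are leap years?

40

Multiples of 4 in [1952,2114]: 41.
Of those, multiples of 100: 2 (not leap unless ÷400).
Multiples of 400: 1.
Leap years = 41 − 2 + 1 = 40.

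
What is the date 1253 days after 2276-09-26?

+365 (one year) → Sep 26, 2277 (888 left).
+365 (one year) → Sep 26, 2278 (523 left).
+365 (one year) → Sep 26, 2279 (158 left).
Sep has 30 days: +5 → Oct 1, 2279 (153 left).
Oct has 31 days: +31 → Nov 1, 2279 (122 left).
Nov has 30 days: +30 → Dec 1, 2279 (92 left).
Dec has 31 days: +31 → Jan 1, 2280 (61 left).
Jan has 31 days: +31 → Feb 1, 2280 (30 left).
Feb has 29 days: +29 → Mar 1, 2280 (1 left).
+1 → Mar 2, 2280.

March 2, 2280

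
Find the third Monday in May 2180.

May 15, 2180

May 1, 2180 is a Monday.
The first Monday is therefore May 1 (same day).
The third Monday is 1 + 2×7 = May 15.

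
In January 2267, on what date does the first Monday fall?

January 1, 2267 is a Tuesday.
The first Monday is therefore January 7 (6 days later).

January 7, 2267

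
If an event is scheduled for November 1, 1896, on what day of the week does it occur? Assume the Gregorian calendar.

Doomsday rule: the anchor day for the 1800s is Friday. For year 96: 96÷12 = 8 r 0, and 0÷4 = 0, so 8+0+0 = 8.
Friday + 8 ≡ Saturday — that's 1896's doomsday.
In November the doomsday date is Nov 7.
Nov 1 is 6 days before Nov 7; 6 mod 7 = 6, so Saturday − 6 = Sunday.

Sunday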